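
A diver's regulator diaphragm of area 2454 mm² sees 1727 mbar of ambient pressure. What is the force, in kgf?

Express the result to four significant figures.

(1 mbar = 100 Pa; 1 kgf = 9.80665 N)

1727 mbar × 100 = 172700 Pa
2454 mm² × 10⁻⁶ = 0.002454 m²
F = P × A = 172700 Pa × 0.002454 m² = 423.806 N
423.806 N ÷ (9.80665 N/kgf) = 43.2162 kgf

43.22 kgf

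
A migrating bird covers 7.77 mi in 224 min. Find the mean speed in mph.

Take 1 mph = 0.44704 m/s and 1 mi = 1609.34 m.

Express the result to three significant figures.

2.08 mph

7.77 mi × 1609.34 = 12504.6 m
224 min × 60 = 13440 s
v = d / t = 12504.6 m / 13440 s = 0.930402 m/s
0.930402 m/s ÷ (0.44704 m/s/mph) = 2.08125 mph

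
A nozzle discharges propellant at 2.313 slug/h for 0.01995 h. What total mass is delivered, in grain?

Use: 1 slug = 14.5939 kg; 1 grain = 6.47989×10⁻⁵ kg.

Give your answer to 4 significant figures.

2.313 slug/h → 0.00937658 kg/s
0.01995 h → 71.82 s
m = ṁ × t = 0.00937658 × 71.82 = 0.673426 kg
In grain: 0.673426 / 6.47989×10⁻⁵ = 10392.6 grain

1.039×10⁴ grain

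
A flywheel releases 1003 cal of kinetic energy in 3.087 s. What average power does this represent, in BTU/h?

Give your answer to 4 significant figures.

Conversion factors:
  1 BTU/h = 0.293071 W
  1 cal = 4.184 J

1003 cal × 4.184 → 4196.55 J
P = E / t = 4196.55 J / 3.087 s = 1359.43 W
1359.43 W ÷ (0.293071 W/BTU/h) = 4638.57 BTU/h

4639 BTU/h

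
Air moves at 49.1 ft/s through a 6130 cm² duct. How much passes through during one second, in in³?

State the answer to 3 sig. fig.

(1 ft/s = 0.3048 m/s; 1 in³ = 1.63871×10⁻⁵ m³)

5.60×10⁵ in³

49.1 ft/s × 0.3048 → 14.9657 m/s
6130 cm² × 0.0001 → 0.613 m²
V = v × A × t = 14.9657 m/s × 0.613 m² × 1 s = 9.17397 m³
9.17397 m³ ÷ (1.63871×10⁻⁵ m³/in³) = 559829 in³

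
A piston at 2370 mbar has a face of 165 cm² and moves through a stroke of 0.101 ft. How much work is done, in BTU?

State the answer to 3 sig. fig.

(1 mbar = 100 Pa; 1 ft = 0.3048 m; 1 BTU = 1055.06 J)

0.114 BTU

2370 mbar → 237000 Pa
165 cm² → 0.0165 m²
F = P × A = 237000 × 0.0165 = 3910.5 N
0.101 ft → 0.0307848 m
W = F × d = 3910.5 × 0.0307848 = 120.384 J
In BTU: 120.384 / 1055.06 = 0.114102 BTU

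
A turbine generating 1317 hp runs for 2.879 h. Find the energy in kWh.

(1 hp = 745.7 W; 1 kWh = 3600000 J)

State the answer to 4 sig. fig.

1317 hp × 745.7 = 982087 W
2.879 h × 3600 = 10364.4 s
E = P × t = 982087 W × 10364.4 s = 1.01787×10¹⁰ J
1.01787×10¹⁰ J ÷ (3600000 J/kWh) = 2827.42 kWh

2827 kWh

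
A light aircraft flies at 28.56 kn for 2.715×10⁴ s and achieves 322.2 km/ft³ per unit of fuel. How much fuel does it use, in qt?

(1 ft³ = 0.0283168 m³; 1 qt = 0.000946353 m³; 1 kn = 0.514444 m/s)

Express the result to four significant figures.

37.05 qt

28.56 kn → 14.6925 m/s
d = v × t = 14.6925 × 27150 = 398901 m
322.2 km/ft³ → 1.13784×10⁷ m/m³
V = d / (distance per unit fuel) = 398901 / 1.13784×10⁷ = 0.0350577 m³
In qt: 0.0350577 / 0.000946353 = 37.0451 qt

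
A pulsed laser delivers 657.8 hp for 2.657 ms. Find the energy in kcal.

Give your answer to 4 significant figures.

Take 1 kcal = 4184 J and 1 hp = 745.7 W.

657.8 hp × 745.7 → 490521 W
2.657 ms × 0.001 → 0.002657 s
E = P × t = 490521 W × 0.002657 s = 1303.31 J
1303.31 J ÷ (4184 J/kcal) = 0.311499 kcal

0.3115 kcal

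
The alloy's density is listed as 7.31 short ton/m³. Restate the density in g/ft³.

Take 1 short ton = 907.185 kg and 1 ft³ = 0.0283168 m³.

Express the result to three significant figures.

7.31 short ton/m³ × 907.185 kg/short ton = 6631.52 kg/m³
6631.52 kg/m³ ÷ 0.001 kg/g × 0.0283168 m³/ft³ = 187783 g/ft³

1.88×10⁵ g/ft³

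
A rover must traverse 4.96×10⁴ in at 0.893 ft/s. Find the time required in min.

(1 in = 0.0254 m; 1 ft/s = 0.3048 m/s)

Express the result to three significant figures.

77.1 min

4.96×10⁴ in × 0.0254 → 1259.84 m
0.893 ft/s × 0.3048 → 0.272186 m/s
t = d / v = 1259.84 m / 0.272186 m/s = 4628.6 s
4628.6 s ÷ (60 s/min) = 77.1433 min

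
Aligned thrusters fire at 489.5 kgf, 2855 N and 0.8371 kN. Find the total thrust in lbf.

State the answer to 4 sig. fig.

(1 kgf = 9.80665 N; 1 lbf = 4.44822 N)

1909 lbf

489.5 kgf × 9.80665 → 4800.36 N
2855 N (already N)
0.8371 kN × 1000 → 837.1 N
Sum: 4800.36 + 2855 + 837.1 = 8492.46 N
In lbf: 8492.46 / 4.44822 = 1909.18 lbf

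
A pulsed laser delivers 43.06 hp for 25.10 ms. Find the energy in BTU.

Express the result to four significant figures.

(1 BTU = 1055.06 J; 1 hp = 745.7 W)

0.7639 BTU

43.06 hp × 745.7 = 32109.8 W
25.10 ms × 0.001 = 0.0251 s
E = P × t = 32109.8 W × 0.0251 s = 805.956 J
805.956 J ÷ (1055.06 J/BTU) = 0.763896 BTU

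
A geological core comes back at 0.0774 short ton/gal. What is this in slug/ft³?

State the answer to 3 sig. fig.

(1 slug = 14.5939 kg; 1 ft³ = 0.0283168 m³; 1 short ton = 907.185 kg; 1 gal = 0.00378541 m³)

0.0774 short ton/gal × 907.185 kg/short ton ÷ 0.00378541 m³/gal = 18549.1 kg/m³
18549.1 kg/m³ ÷ 14.5939 kg/slug × 0.0283168 m³/ft³ = 35.9911 slug/ft³

36.0 slug/ft³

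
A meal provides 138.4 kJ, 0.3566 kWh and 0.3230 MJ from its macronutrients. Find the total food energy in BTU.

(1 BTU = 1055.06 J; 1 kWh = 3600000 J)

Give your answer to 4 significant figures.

1654 BTU

138.4 kJ × 1000 = 138400 J
0.3566 kWh × 3600000 = 1.28376×10⁶ J
0.3230 MJ × 1000000 = 323000 J
Sum: 138400 + 1.28376×10⁶ + 323000 = 1.74516×10⁶ J
In BTU: 1.74516×10⁶ / 1055.06 = 1654.09 BTU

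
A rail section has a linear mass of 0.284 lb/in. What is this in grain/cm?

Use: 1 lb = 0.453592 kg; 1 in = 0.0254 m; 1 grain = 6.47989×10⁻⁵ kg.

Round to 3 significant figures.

0.284 lb/in × 0.453592 kg/lb ÷ 0.0254 m/in = 5.07166 kg/m
5.07166 kg/m ÷ 6.47989×10⁻⁵ kg/grain × 0.01 m/cm = 782.677 grain/cm

783 grain/cm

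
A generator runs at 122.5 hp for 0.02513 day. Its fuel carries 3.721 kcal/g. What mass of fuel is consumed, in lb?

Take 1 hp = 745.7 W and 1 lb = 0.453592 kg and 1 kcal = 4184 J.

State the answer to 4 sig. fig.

28.09 lb

122.5 hp → 91348.2 W
0.02513 day → 2171.23 s
E = P × t = 91348.2 × 2171.23 = 1.98338×10⁸ J
3.721 kcal/g → 1.55687×10⁷ J/kg
m = E / e_s = 1.98338×10⁸ / 1.55687×10⁷ = 12.7395 kg
In lb: 12.7395 / 0.453592 = 28.0858 lb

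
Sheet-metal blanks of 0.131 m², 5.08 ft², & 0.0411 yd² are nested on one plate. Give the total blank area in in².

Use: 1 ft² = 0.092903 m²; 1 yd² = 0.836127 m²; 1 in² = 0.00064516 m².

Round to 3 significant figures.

0.131 m² (already m²)
5.08 ft² × 0.092903 = 0.471947 m²
0.0411 yd² × 0.836127 = 0.0343648 m²
Sum: 0.131 + 0.471947 + 0.0343648 = 0.637312 m²
In in²: 0.637312 / 0.00064516 = 987.836 in²

988 in²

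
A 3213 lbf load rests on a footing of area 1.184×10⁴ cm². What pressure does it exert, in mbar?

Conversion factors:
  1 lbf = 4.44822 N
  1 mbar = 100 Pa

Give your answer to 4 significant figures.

3213 lbf × 4.44822 → 14292.1 N
1.184×10⁴ cm² × 0.0001 → 1.184 m²
P = F / A = 14292.1 N / 1.184 m² = 12071 Pa
12071 Pa ÷ (100 Pa/mbar) = 120.71 mbar

120.7 mbar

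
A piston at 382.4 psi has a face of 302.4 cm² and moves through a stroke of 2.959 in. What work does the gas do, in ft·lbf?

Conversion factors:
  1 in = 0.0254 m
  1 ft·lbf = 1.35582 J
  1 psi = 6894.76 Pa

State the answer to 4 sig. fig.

382.4 psi → 2.63656×10⁶ Pa
302.4 cm² → 0.03024 m²
F = P × A = 2.63656×10⁶ × 0.03024 = 79729.6 N
2.959 in → 0.0751586 m
W = F × d = 79729.6 × 0.0751586 = 5992.37 J
In ft·lbf: 5992.37 / 1.35582 = 4419.74 ft·lbf

4420 ft·lbf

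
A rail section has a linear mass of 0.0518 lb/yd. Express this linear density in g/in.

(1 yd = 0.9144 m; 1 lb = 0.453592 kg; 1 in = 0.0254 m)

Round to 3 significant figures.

0.653 g/in

0.0518 lb/yd × 0.453592 kg/lb ÷ 0.9144 m/yd = 0.0256956 kg/m
0.0256956 kg/m ÷ 0.001 kg/g × 0.0254 m/in = 0.652668 g/in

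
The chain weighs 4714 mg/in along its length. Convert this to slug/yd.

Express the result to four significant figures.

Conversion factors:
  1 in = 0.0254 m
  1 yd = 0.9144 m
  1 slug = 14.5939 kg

0.01163 slug/yd

4714 mg/in × 10⁻⁶ kg/mg ÷ 0.0254 m/in = 0.185591 kg/m
0.185591 kg/m ÷ 14.5939 kg/slug × 0.9144 m/yd = 0.0116284 slug/yd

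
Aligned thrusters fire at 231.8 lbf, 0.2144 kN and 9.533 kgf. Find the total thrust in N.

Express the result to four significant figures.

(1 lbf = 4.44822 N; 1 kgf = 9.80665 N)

231.8 lbf × 4.44822 → 1031.1 N
0.2144 kN × 1000 → 214.4 N
9.533 kgf × 9.80665 → 93.4868 N
Combined: 1031.1 + 214.4 + 93.4868 = 1338.99 N

1339 N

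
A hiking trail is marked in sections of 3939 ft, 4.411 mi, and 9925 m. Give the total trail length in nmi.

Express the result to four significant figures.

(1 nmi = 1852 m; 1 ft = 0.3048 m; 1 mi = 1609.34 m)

3939 ft × 0.3048 → 1200.61 m
4.411 mi × 1609.34 → 7098.8 m
9925 m (already m)
Combined: 1200.61 + 7098.8 + 9925 = 18224.4 m
In nmi: 18224.4 / 1852 = 9.84039 nmi

9.840 nmi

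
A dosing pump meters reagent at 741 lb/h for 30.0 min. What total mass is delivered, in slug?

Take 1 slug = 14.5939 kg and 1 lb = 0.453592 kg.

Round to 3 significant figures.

11.5 slug

741 lb/h → 0.0933644 kg/s
30.0 min → 1800 s
m = ṁ × t = 0.0933644 × 1800 = 168.056 kg
In slug: 168.056 / 14.5939 = 11.5155 slug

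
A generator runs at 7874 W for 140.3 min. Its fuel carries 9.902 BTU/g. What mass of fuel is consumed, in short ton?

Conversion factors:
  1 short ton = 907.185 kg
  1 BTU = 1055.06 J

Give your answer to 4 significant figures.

0.006994 short ton

140.3 min → 8418 s
E = P × t = 7874 × 8418 = 6.62833×10⁷ J
9.902 BTU/g → 1.04472×10⁷ J/kg
m = E / e_s = 6.62833×10⁷ / 1.04472×10⁷ = 6.3446 kg
In short ton: 6.3446 / 907.185 = 0.00699372 short ton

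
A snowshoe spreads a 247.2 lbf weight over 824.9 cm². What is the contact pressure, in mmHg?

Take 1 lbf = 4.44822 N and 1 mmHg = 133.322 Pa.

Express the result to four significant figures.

99.98 mmHg

247.2 lbf × 4.44822 = 1099.6 N
824.9 cm² × 0.0001 = 0.08249 m²
P = F / A = 1099.6 N / 0.08249 m² = 13330.1 Pa
13330.1 Pa ÷ (133.322 Pa/mmHg) = 99.9842 mmHg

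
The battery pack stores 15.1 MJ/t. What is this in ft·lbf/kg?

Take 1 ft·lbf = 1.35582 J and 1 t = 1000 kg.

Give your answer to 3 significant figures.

15.1 MJ/t × 1000000 J/MJ ÷ 1000 kg/t = 15100 J/kg
15100 J/kg ÷ 1.35582 J/ft·lbf = 11137.2 ft·lbf/kg

1.11×10⁴ ft·lbf/kg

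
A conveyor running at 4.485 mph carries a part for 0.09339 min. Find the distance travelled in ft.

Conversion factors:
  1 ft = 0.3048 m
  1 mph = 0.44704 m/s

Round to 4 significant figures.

4.485 mph × 0.44704 → 2.00497 m/s
0.09339 min × 60 → 5.6034 s
d = v × t = 2.00497 m/s × 5.6034 s = 11.2346 m
11.2346 m ÷ (0.3048 m/ft) = 36.8589 ft

36.86 ft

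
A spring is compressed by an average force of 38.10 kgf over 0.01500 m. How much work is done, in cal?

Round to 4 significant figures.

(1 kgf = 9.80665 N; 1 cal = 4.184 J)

38.10 kgf × 9.80665 = 373.633 N
W = F × d = 373.633 N × 0.015 m = 5.60449 J
5.60449 J ÷ (4.184 J/cal) = 1.33951 cal

1.340 cal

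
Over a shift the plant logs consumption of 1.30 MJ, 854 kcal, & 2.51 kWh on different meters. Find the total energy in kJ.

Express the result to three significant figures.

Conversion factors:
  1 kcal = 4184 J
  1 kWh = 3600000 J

1.39×10⁴ kJ

1.30 MJ × 1000000 = 1.3×10⁶ J
854 kcal × 4184 = 3.57314×10⁶ J
2.51 kWh × 3600000 = 9.036×10⁶ J
Total: 1.3×10⁶ + 3.57314×10⁶ + 9.036×10⁶ = 1.39091×10⁷ J
In kJ: 1.39091×10⁷ / 1000 = 13909.1 kJ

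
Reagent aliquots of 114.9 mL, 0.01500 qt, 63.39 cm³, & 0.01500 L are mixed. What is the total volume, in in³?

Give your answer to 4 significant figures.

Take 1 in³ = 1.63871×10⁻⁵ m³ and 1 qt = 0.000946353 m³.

114.9 mL × 10⁻⁶ = 1.149×10⁻⁴ m³
0.01500 qt × 0.000946353 = 1.41953×10⁻⁵ m³
63.39 cm³ × 10⁻⁶ = 6.339×10⁻⁵ m³
0.01500 L × 0.001 = 1.5×10⁻⁵ m³
Combined: 1.149×10⁻⁴ + 1.41953×10⁻⁵ + 6.339×10⁻⁵ + 1.5×10⁻⁵ = 2.07485×10⁻⁴ m³
In in³: 2.07485×10⁻⁴ / 1.63871×10⁻⁵ = 12.6615 in³

12.66 in³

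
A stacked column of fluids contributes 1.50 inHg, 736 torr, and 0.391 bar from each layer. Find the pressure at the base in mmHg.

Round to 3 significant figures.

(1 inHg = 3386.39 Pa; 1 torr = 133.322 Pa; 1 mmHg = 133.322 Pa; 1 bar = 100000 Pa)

1.50 inHg × 3386.39 = 5079.58 Pa
736 torr × 133.322 = 98125 Pa
0.391 bar × 100000 = 39100 Pa
Total: 5079.58 + 98125 + 39100 = 142305 Pa
In mmHg: 142305 / 133.322 = 1067.38 mmHg

1070 mmHg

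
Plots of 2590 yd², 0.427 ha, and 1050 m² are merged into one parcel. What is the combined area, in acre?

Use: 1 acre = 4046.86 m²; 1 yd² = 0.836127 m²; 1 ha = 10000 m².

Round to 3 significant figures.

1.85 acre

2590 yd² × 0.836127 = 2165.57 m²
0.427 ha × 10000 = 4270 m²
1050 m² (already m²)
Sum: 2165.57 + 4270 + 1050 = 7485.57 m²
In acre: 7485.57 / 4046.86 = 1.84972 acre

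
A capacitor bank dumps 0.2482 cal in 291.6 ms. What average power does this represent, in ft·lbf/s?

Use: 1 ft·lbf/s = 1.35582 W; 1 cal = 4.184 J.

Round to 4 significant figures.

0.2482 cal × 4.184 → 1.03847 J
291.6 ms × 0.001 → 0.2916 s
P = E / t = 1.03847 J / 0.2916 s = 3.56128 W
3.56128 W ÷ (1.35582 W/ft·lbf/s) = 2.62666 ft·lbf/s

2.627 ft·lbf/s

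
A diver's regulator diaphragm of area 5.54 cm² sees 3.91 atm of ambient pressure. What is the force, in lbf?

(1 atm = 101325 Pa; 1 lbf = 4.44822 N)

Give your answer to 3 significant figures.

49.3 lbf

3.91 atm × 101325 → 396181 Pa
5.54 cm² × 0.0001 → 5.54×10⁻⁴ m²
F = P × A = 396181 Pa × 5.54×10⁻⁴ m² = 219.484 N
219.484 N ÷ (4.44822 N/lbf) = 49.342 lbf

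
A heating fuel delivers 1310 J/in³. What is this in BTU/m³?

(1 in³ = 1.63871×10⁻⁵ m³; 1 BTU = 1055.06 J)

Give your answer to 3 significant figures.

7.58×10⁴ BTU/m³

1310 J/in³ ÷ 1.63871×10⁻⁵ m³/in³ = 7.99409×10⁷ J/m³
7.99409×10⁷ J/m³ ÷ 1055.06 J/BTU = 75769.1 BTU/m³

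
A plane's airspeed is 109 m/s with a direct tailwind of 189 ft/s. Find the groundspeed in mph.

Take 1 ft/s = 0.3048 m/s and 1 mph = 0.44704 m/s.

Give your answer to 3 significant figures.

109 m/s (already m/s)
189 ft/s × 0.3048 = 57.6072 m/s
Combined: 109 + 57.6072 = 166.607 m/s
In mph: 166.607 / 0.44704 = 372.689 mph

373 mph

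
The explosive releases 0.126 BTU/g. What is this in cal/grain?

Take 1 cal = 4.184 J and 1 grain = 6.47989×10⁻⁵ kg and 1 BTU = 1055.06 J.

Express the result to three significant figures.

0.126 BTU/g × 1055.06 J/BTU ÷ 0.001 kg/g = 132938 J/kg
132938 J/kg ÷ 4.184 J/cal × 6.47989×10⁻⁵ kg/grain = 2.05885 cal/grain

2.06 cal/grain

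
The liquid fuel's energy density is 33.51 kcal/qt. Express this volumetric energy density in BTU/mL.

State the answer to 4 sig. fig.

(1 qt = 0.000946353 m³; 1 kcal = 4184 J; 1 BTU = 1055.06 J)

33.51 kcal/qt × 4184 J/kcal ÷ 0.000946353 m³/qt = 1.48154×10⁸ J/m³
1.48154×10⁸ J/m³ ÷ 1055.06 J/BTU × 10⁻⁶ m³/mL = 0.140422 BTU/mL

0.1404 BTU/mL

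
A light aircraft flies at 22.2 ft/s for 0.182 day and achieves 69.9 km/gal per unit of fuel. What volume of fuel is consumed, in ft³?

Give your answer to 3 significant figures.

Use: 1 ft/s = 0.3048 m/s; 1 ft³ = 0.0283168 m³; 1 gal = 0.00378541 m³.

22.2 ft/s → 6.76656 m/s
0.182 day → 15724.8 s
d = v × t = 6.76656 × 15724.8 = 106403 m
69.9 km/gal → 1.84656×10⁷ m/m³
V = d / (distance per unit fuel) = 106403 / 1.84656×10⁷ = 0.00576223 m³
In ft³: 0.00576223 / 0.0283168 = 0.203492 ft³

0.203 ft³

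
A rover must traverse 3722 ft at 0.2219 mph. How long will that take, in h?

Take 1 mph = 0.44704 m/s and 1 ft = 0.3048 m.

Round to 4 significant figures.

3.177 h

3722 ft × 0.3048 = 1134.47 m
0.2219 mph × 0.44704 = 0.0991982 m/s
t = d / v = 1134.47 m / 0.0991982 m/s = 11436.4 s
11436.4 s ÷ (3600 s/h) = 3.17678 h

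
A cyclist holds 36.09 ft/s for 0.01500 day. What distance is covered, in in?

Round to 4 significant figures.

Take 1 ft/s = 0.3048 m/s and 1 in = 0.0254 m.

5.613×10⁵ in

36.09 ft/s × 0.3048 = 11.0002 m/s
0.01500 day × 86400 = 1296 s
d = v × t = 11.0002 m/s × 1296 s = 14256.3 m
14256.3 m ÷ (0.0254 m/in) = 561272 in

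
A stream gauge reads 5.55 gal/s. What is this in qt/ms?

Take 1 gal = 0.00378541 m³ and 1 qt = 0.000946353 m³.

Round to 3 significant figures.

0.0222 qt/ms

5.55 gal/s × 0.00378541 m³/gal = 0.021009 m³/s
0.021009 m³/s ÷ 0.000946353 m³/qt × 0.001 s/ms = 0.0222 qt/ms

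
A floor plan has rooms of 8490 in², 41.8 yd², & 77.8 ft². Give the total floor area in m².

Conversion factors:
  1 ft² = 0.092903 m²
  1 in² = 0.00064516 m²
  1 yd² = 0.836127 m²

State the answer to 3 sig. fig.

8490 in² × 0.00064516 → 5.47741 m²
41.8 yd² × 0.836127 → 34.9501 m²
77.8 ft² × 0.092903 → 7.22785 m²
Total: 5.47741 + 34.9501 + 7.22785 = 47.6554 m²

47.7 m²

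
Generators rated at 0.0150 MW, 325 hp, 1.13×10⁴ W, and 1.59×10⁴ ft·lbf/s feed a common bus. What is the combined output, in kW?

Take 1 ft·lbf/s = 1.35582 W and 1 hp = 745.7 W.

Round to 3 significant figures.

0.0150 MW × 1000000 = 15000 W
325 hp × 745.7 = 242353 W
1.13×10⁴ W (already W)
1.59×10⁴ ft·lbf/s × 1.35582 = 21557.5 W
Total: 15000 + 242353 + 11300 + 21557.5 = 290210 W
In kW: 290210 / 1000 = 290.21 kW

290 kW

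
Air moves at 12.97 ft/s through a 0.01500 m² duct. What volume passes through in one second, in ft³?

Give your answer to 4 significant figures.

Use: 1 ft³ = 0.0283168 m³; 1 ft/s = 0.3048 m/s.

2.094 ft³

12.97 ft/s × 0.3048 = 3.95326 m/s
V = v × A × t = 3.95326 m/s × 0.015 m² × 1 s = 0.0592989 m³
0.0592989 m³ ÷ (0.0283168 m³/ft³) = 2.09412 ft³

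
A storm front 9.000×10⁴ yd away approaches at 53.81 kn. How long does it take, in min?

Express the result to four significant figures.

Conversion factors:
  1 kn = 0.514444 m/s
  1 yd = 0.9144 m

9.000×10⁴ yd × 0.9144 → 82296 m
53.81 kn × 0.514444 → 27.6822 m/s
t = d / v = 82296 m / 27.6822 m/s = 2972.89 s
2972.89 s ÷ (60 s/min) = 49.5482 min

49.55 min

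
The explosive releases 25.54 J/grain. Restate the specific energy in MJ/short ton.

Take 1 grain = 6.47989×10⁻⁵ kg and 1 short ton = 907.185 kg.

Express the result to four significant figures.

357.6 MJ/short ton

25.54 J/grain ÷ 6.47989×10⁻⁵ kg/grain = 394142 J/kg
394142 J/kg ÷ 1000000 J/MJ × 907.185 kg/short ton = 357.56 MJ/short ton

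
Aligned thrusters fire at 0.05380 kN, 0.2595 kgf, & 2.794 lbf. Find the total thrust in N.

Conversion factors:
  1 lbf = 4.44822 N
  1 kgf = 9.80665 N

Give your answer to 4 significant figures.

0.05380 kN × 1000 = 53.8 N
0.2595 kgf × 9.80665 = 2.54483 N
2.794 lbf × 4.44822 = 12.4283 N
Combined: 53.8 + 2.54483 + 12.4283 = 68.7731 N

68.77 N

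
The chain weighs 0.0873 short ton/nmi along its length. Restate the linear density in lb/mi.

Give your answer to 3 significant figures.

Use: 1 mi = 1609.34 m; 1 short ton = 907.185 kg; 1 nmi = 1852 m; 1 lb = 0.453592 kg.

0.0873 short ton/nmi × 907.185 kg/short ton ÷ 1852 m/nmi = 0.0427631 kg/m
0.0427631 kg/m ÷ 0.453592 kg/lb × 1609.34 m/mi = 151.723 lb/mi

152 lb/mi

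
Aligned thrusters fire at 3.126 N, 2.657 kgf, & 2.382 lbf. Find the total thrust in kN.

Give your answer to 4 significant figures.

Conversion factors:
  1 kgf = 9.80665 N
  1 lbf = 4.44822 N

3.126 N (already N)
2.657 kgf × 9.80665 → 26.0563 N
2.382 lbf × 4.44822 → 10.5957 N
Combined: 3.126 + 26.0563 + 10.5957 = 39.778 N
In kN: 39.778 / 1000 = 0.039778 kN

0.03978 kN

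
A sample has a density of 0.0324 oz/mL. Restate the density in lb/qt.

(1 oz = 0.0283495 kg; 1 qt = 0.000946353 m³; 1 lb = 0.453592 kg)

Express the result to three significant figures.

0.0324 oz/mL × 0.0283495 kg/oz ÷ 10⁻⁶ m³/mL = 918.524 kg/m³
918.524 kg/m³ ÷ 0.453592 kg/lb × 0.000946353 m³/qt = 1.91637 lb/qt

1.92 lb/qt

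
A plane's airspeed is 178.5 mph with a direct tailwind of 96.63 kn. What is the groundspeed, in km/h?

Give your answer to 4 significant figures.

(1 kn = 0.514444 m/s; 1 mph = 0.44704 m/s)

178.5 mph × 0.44704 = 79.7966 m/s
96.63 kn × 0.514444 = 49.7107 m/s
Sum: 79.7966 + 49.7107 = 129.507 m/s
In km/h: 129.507 / (1/3.6) = 466.225 km/h

466.2 km/h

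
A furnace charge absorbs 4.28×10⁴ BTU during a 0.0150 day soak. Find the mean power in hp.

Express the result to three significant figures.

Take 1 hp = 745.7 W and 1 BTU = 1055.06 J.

4.28×10⁴ BTU × 1055.06 = 4.51566×10⁷ J
0.0150 day × 86400 = 1296 s
P = E / t = 4.51566×10⁷ J / 1296 s = 34843.1 W
34843.1 W ÷ (745.7 W/hp) = 46.7254 hp

46.7 hp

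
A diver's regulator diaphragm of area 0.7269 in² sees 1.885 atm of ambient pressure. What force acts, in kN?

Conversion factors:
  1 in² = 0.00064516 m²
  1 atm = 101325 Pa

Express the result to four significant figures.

0.08957 kN

1.885 atm × 101325 → 190998 Pa
0.7269 in² × 0.00064516 → 4.68967×10⁻⁴ m²
F = P × A = 190998 Pa × 4.68967×10⁻⁴ m² = 89.5718 N
89.5718 N ÷ (1000 N/kN) = 0.0895718 kN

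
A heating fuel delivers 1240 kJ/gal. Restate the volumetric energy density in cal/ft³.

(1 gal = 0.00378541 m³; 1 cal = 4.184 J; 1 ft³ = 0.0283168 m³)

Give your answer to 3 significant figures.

2.22×10⁶ cal/ft³

1240 kJ/gal × 1000 J/kJ ÷ 0.00378541 m³/gal = 3.27573×10⁸ J/m³
3.27573×10⁸ J/m³ ÷ 4.184 J/cal × 0.0283168 m³/ft³ = 2.21697×10⁶ cal/ft³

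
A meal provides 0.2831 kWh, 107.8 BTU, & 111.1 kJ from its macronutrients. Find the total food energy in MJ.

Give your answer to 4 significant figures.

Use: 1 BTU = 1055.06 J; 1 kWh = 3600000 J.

0.2831 kWh × 3600000 = 1.01916×10⁶ J
107.8 BTU × 1055.06 = 113735 J
111.1 kJ × 1000 = 111100 J
Total: 1.01916×10⁶ + 113735 + 111100 = 1.244×10⁶ J
In MJ: 1.244×10⁶ / 1000000 = 1.244 MJ

1.244 MJ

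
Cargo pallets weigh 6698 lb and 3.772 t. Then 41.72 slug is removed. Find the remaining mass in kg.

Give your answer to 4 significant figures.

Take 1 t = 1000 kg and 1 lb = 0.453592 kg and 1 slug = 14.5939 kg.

6698 lb × 0.453592 → 3038.16 kg
3.772 t × 1000 → 3772 kg
41.72 slug × 14.5939 → 608.858 kg
Result: 3038.16 + 3772 − 608.858 = 6201.3 kg

6201 kg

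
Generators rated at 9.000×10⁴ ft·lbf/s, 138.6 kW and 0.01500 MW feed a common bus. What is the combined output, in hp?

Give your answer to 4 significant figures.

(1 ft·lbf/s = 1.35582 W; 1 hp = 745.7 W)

9.000×10⁴ ft·lbf/s × 1.35582 = 122024 W
138.6 kW × 1000 = 138600 W
0.01500 MW × 1000000 = 15000 W
Sum: 122024 + 138600 + 15000 = 275624 W
In hp: 275624 / 745.7 = 369.618 hp

369.6 hp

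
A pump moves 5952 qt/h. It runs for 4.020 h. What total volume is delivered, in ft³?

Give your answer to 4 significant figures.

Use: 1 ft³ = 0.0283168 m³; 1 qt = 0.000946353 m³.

799.6 ft³

5952 qt/h → 0.00156464 m³/s
4.020 h → 14472 s
V = Q × t = 0.00156464 × 14472 = 22.6435 m³
In ft³: 22.6435 / 0.0283168 = 799.649 ft³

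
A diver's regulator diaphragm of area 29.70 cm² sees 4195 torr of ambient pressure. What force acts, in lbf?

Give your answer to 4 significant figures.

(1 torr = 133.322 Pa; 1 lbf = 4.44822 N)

373.4 lbf

4195 torr × 133.322 = 559286 Pa
29.70 cm² × 0.0001 = 0.00297 m²
F = P × A = 559286 Pa × 0.00297 m² = 1661.08 N
1661.08 N ÷ (4.44822 N/lbf) = 373.426 lbf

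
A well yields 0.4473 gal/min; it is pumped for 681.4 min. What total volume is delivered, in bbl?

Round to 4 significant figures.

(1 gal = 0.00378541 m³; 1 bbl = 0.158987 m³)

0.4473 gal/min → 2.82202×10⁻⁵ m³/s
681.4 min → 40884 s
V = Q × t = 2.82202×10⁻⁵ × 40884 = 1.15375 m³
In bbl: 1.15375 / 0.158987 = 7.25688 bbl

7.257 bbl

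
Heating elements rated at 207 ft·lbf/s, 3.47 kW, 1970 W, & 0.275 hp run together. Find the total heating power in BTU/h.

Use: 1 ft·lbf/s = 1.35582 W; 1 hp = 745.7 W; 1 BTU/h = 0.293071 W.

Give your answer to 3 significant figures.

207 ft·lbf/s × 1.35582 = 280.655 W
3.47 kW × 1000 = 3470 W
1970 W (already W)
0.275 hp × 745.7 = 205.068 W
Sum: 280.655 + 3470 + 1970 + 205.068 = 5925.72 W
In BTU/h: 5925.72 / 0.293071 = 20219.4 BTU/h

2.02×10⁴ BTU/h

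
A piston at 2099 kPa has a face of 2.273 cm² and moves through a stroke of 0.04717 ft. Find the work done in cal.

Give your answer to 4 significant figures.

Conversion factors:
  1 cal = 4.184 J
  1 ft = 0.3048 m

1.639 cal

2099 kPa → 2.099×10⁶ Pa
2.273 cm² → 2.273×10⁻⁴ m²
F = P × A = 2.099×10⁶ × 2.273×10⁻⁴ = 477.103 N
0.04717 ft → 0.0143774 m
W = F × d = 477.103 × 0.0143774 = 6.8595 J
In cal: 6.8595 / 4.184 = 1.63946 cal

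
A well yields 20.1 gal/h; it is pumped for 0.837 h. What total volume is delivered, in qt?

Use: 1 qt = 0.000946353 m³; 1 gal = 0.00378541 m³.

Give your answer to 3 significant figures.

67.3 qt

20.1 gal/h → 2.11352×10⁻⁵ m³/s
0.837 h → 3013.2 s
V = Q × t = 2.11352×10⁻⁵ × 3013.2 = 0.0636846 m³
In qt: 0.0636846 / 0.000946353 = 67.2948 qt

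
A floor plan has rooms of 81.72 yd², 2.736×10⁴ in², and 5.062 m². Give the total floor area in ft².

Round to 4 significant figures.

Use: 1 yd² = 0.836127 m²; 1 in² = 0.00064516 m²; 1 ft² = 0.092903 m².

81.72 yd² × 0.836127 → 68.3283 m²
2.736×10⁴ in² × 0.00064516 → 17.6516 m²
5.062 m² (already m²)
Sum: 68.3283 + 17.6516 + 5.062 = 91.0419 m²
In ft²: 91.0419 / 0.092903 = 979.967 ft²

980.0 ft²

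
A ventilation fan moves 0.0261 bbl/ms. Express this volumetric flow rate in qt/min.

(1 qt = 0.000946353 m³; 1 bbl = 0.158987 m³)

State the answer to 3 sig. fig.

0.0261 bbl/ms × 0.158987 m³/bbl ÷ 0.001 s/ms = 4.14956 m³/s
4.14956 m³/s ÷ 0.000946353 m³/qt × 60 s/min = 263087 qt/min

2.63×10⁵ qt/min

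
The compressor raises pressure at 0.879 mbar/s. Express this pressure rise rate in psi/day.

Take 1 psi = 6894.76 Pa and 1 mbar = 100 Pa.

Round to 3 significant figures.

1100 psi/day

0.879 mbar/s × 100 Pa/mbar = 87.9 Pa/s
87.9 Pa/s ÷ 6894.76 Pa/psi × 86400 s/day = 1101.5 psi/day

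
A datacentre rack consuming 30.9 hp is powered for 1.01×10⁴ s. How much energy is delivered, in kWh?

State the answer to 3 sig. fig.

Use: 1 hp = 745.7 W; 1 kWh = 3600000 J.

64.6 kWh

30.9 hp × 745.7 → 23042.1 W
E = P × t = 23042.1 W × 10100 s = 2.32725×10⁸ J
2.32725×10⁸ J ÷ (3600000 J/kWh) = 64.6458 kWh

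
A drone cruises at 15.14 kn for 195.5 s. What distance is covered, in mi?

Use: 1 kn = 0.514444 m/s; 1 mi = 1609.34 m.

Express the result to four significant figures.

0.9462 mi

15.14 kn × 0.514444 → 7.78868 m/s
d = v × t = 7.78868 m/s × 195.5 s = 1522.69 m
1522.69 m ÷ (1609.34 m/mi) = 0.946158 mi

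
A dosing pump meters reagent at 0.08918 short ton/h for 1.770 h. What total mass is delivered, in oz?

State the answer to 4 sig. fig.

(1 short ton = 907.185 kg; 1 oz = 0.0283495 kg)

0.08918 short ton/h → 0.022473 kg/s
1.770 h → 6372 s
m = ṁ × t = 0.022473 × 6372 = 143.198 kg
In oz: 143.198 / 0.0283495 = 5051.16 oz

5051 oz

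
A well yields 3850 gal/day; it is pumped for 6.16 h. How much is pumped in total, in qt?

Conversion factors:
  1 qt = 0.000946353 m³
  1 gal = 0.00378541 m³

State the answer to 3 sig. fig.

3850 gal/day → 1.68679×10⁻⁴ m³/s
6.16 h → 22176 s
V = Q × t = 1.68679×10⁻⁴ × 22176 = 3.74063 m³
In qt: 3.74063 / 0.000946353 = 3952.68 qt

3950 qt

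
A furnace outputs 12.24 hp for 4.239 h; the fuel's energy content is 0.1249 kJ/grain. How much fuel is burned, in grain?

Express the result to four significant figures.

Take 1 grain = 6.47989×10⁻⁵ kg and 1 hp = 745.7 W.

12.24 hp → 9127.37 W
4.239 h → 15260.4 s
E = P × t = 9127.37 × 15260.4 = 1.39287×10⁸ J
0.1249 kJ/grain → 1.9275×10⁶ J/kg
m = E / e_s = 1.39287×10⁸ / 1.9275×10⁶ = 72.263 kg
In grain: 72.263 / 6.47989×10⁻⁵ = 1.11519×10⁶ grain

1.115×10⁶ grain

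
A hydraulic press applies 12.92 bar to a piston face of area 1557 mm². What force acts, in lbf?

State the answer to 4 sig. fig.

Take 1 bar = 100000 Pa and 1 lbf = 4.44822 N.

452.2 lbf

12.92 bar × 100000 = 1.292×10⁶ Pa
1557 mm² × 10⁻⁶ = 0.001557 m²
F = P × A = 1.292×10⁶ Pa × 0.001557 m² = 2011.64 N
2011.64 N ÷ (4.44822 N/lbf) = 452.235 lbf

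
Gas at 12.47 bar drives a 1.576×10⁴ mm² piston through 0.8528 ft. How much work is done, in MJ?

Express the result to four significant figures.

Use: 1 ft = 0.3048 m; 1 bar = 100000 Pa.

12.47 bar → 1.247×10⁶ Pa
1.576×10⁴ mm² → 0.01576 m²
F = P × A = 1.247×10⁶ × 0.01576 = 19652.7 N
0.8528 ft → 0.259933 m
W = F × d = 19652.7 × 0.259933 = 5108.39 J
In MJ: 5108.39 / 1000000 = 0.00510839 MJ

0.005108 MJ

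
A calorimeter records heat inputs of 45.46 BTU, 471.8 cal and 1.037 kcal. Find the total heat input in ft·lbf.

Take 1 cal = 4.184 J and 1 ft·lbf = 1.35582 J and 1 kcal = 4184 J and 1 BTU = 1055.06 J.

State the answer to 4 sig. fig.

4.003×10⁴ ft·lbf

45.46 BTU × 1055.06 = 47963 J
471.8 cal × 4.184 = 1974.01 J
1.037 kcal × 4184 = 4338.81 J
Sum: 47963 + 1974.01 + 4338.81 = 54275.8 J
In ft·lbf: 54275.8 / 1.35582 = 40031.7 ft·lbf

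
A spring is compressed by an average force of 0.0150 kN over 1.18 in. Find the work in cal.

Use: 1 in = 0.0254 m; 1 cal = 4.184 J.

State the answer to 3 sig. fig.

0.0150 kN × 1000 = 15 N
1.18 in × 0.0254 = 0.029972 m
W = F × d = 15 N × 0.029972 m = 0.44958 J
0.44958 J ÷ (4.184 J/cal) = 0.107452 cal

0.107 cal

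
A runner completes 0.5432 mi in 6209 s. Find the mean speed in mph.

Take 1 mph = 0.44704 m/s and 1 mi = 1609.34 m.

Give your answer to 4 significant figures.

0.5432 mi × 1609.34 → 874.193 m
v = d / t = 874.193 m / 6209 s = 0.140794 m/s
0.140794 m/s ÷ (0.44704 m/s/mph) = 0.314947 mph

0.3149 mph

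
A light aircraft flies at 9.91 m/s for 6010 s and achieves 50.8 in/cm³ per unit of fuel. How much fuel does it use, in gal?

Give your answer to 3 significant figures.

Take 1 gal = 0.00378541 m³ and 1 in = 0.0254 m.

d = v × t = 9.91 × 6010 = 59559.1 m
50.8 in/cm³ → 1.29032×10⁶ m/m³
V = d / (distance per unit fuel) = 59559.1 / 1.29032×10⁶ = 0.0461584 m³
In gal: 0.0461584 / 0.00378541 = 12.1938 gal

12.2 gal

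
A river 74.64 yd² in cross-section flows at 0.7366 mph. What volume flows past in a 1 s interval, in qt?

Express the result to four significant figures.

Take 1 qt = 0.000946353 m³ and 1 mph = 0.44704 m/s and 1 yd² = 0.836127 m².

2.172×10⁴ qt

0.7366 mph × 0.44704 → 0.32929 m/s
74.64 yd² × 0.836127 → 62.4085 m²
V = v × A × t = 0.32929 m/s × 62.4085 m² × 1 s = 20.5505 m³
20.5505 m³ ÷ (0.000946353 m³/qt) = 21715.5 qt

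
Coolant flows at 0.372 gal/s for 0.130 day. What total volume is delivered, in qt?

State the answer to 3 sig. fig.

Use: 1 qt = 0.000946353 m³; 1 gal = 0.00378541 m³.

1.67×10⁴ qt

0.372 gal/s → 0.00140817 m³/s
0.130 day → 11232 s
V = Q × t = 0.00140817 × 11232 = 15.8166 m³
In qt: 15.8166 / 0.000946353 = 16713.2 qt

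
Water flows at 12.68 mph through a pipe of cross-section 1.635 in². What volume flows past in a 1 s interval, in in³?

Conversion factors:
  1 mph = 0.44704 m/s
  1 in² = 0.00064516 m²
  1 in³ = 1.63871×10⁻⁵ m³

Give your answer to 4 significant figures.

364.9 in³

12.68 mph × 0.44704 = 5.66847 m/s
1.635 in² × 0.00064516 = 0.00105484 m²
V = v × A × t = 5.66847 m/s × 0.00105484 m² × 1 s = 0.00597933 m³
0.00597933 m³ ÷ (1.63871×10⁻⁵ m³/in³) = 364.88 in³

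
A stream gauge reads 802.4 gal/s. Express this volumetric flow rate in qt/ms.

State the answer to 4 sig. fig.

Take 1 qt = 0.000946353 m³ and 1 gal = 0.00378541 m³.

802.4 gal/s × 0.00378541 m³/gal = 3.03741 m³/s
3.03741 m³/s ÷ 0.000946353 m³/qt × 0.001 s/ms = 3.2096 qt/ms

3.210 qt/ms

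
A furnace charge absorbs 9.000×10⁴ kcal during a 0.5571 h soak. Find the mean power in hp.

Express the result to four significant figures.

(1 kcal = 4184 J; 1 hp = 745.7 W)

9.000×10⁴ kcal × 4184 = 3.7656×10⁸ J
0.5571 h × 3600 = 2005.56 s
P = E / t = 3.7656×10⁸ J / 2005.56 s = 187758 W
187758 W ÷ (745.7 W/hp) = 251.788 hp

251.8 hp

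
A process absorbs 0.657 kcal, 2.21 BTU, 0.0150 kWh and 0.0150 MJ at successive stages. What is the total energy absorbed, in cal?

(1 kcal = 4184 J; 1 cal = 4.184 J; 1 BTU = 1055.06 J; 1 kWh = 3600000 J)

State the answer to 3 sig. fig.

1.77×10⁴ cal

0.657 kcal × 4184 = 2748.89 J
2.21 BTU × 1055.06 = 2331.68 J
0.0150 kWh × 3600000 = 54000 J
0.0150 MJ × 1000000 = 15000 J
Total: 2748.89 + 2331.68 + 54000 + 15000 = 74080.6 J
In cal: 74080.6 / 4.184 = 17705.7 cal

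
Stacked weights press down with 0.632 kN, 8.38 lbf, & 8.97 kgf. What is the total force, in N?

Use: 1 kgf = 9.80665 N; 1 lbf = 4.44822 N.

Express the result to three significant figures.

757 N

0.632 kN × 1000 = 632 N
8.38 lbf × 4.44822 = 37.2761 N
8.97 kgf × 9.80665 = 87.9657 N
Total: 632 + 37.2761 + 87.9657 = 757.242 N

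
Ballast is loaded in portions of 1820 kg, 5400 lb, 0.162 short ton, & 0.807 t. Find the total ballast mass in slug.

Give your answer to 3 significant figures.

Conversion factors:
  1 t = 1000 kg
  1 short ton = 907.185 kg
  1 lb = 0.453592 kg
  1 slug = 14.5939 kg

1820 kg (already kg)
5400 lb × 0.453592 → 2449.4 kg
0.162 short ton × 907.185 → 146.964 kg
0.807 t × 1000 → 807 kg
Combined: 1820 + 2449.4 + 146.964 + 807 = 5223.36 kg
In slug: 5223.36 / 14.5939 = 357.914 slug

358 slug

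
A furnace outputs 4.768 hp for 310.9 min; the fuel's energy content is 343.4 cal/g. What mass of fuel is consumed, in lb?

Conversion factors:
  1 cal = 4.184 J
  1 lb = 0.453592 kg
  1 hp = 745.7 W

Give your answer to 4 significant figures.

4.768 hp → 3555.5 W
310.9 min → 18654 s
E = P × t = 3555.5 × 18654 = 6.63243×10⁷ J
343.4 cal/g → 1.43679×10⁶ J/kg
m = E / e_s = 6.63243×10⁷ / 1.43679×10⁶ = 46.1614 kg
In lb: 46.1614 / 0.453592 = 101.769 lb

101.8 lb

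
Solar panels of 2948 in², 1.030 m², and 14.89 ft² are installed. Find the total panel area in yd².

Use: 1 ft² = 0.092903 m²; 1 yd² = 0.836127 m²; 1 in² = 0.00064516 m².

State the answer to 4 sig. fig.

5.161 yd²

2948 in² × 0.00064516 = 1.90193 m²
1.030 m² (already m²)
14.89 ft² × 0.092903 = 1.38333 m²
Sum: 1.90193 + 1.03 + 1.38333 = 4.31526 m²
In yd²: 4.31526 / 0.836127 = 5.16101 yd²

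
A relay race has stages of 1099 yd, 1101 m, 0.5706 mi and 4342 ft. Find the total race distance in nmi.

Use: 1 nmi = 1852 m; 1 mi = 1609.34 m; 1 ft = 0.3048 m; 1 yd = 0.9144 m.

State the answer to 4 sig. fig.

2.348 nmi

1099 yd × 0.9144 = 1004.93 m
1101 m (already m)
0.5706 mi × 1609.34 = 918.289 m
4342 ft × 0.3048 = 1323.44 m
Sum: 1004.93 + 1101 + 918.289 + 1323.44 = 4347.66 m
In nmi: 4347.66 / 1852 = 2.34755 nmi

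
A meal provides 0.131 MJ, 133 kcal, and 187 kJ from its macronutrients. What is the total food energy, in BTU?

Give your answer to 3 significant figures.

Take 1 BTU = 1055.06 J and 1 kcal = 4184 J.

0.131 MJ × 1000000 = 131000 J
133 kcal × 4184 = 556472 J
187 kJ × 1000 = 187000 J
Combined: 131000 + 556472 + 187000 = 874472 J
In BTU: 874472 / 1055.06 = 828.836 BTU

829 BTU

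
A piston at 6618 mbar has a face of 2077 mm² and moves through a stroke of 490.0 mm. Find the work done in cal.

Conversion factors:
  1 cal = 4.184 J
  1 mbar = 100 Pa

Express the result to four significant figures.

6618 mbar → 661800 Pa
2077 mm² → 0.002077 m²
F = P × A = 661800 × 0.002077 = 1374.56 N
490.0 mm → 0.49 m
W = F × d = 1374.56 × 0.49 = 673.534 J
In cal: 673.534 / 4.184 = 160.978 cal

161.0 cal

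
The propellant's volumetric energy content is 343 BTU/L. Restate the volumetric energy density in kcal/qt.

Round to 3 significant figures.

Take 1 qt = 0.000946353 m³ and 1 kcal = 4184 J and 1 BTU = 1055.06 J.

81.9 kcal/qt

343 BTU/L × 1055.06 J/BTU ÷ 0.001 m³/L = 3.61886×10⁸ J/m³
3.61886×10⁸ J/m³ ÷ 4184 J/kcal × 0.000946353 m³/qt = 81.8527 kcal/qt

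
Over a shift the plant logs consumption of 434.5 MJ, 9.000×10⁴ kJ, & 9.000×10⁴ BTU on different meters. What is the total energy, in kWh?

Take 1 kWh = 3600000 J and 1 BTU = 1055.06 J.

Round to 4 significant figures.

172.1 kWh

434.5 MJ × 1000000 = 4.345×10⁸ J
9.000×10⁴ kJ × 1000 = 9×10⁷ J
9.000×10⁴ BTU × 1055.06 = 9.49554×10⁷ J
Total: 4.345×10⁸ + 9×10⁷ + 9.49554×10⁷ = 6.19455×10⁸ J
In kWh: 6.19455×10⁸ / 3600000 = 172.071 kWh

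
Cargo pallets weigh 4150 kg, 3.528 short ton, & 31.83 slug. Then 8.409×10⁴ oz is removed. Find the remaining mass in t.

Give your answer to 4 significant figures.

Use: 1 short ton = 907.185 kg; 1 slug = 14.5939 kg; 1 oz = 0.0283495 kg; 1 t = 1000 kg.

4150 kg (already kg)
3.528 short ton × 907.185 = 3200.55 kg
31.83 slug × 14.5939 = 464.524 kg
8.409×10⁴ oz × 0.0283495 = 2383.91 kg
Sum: 4150 + 3200.55 + 464.524 − 2383.91 = 5431.16 kg
In t: 5431.16 / 1000 = 5.43116 t

5.431 t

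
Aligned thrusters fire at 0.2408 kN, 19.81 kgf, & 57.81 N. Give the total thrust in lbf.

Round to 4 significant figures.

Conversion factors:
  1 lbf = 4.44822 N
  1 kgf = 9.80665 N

110.8 lbf

0.2408 kN × 1000 → 240.8 N
19.81 kgf × 9.80665 → 194.27 N
57.81 N (already N)
Combined: 240.8 + 194.27 + 57.81 = 492.88 N
In lbf: 492.88 / 4.44822 = 110.804 lbf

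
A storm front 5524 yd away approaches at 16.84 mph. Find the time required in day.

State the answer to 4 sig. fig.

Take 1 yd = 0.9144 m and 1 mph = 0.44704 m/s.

0.007766 day

5524 yd × 0.9144 = 5051.15 m
16.84 mph × 0.44704 = 7.52815 m/s
t = d / v = 5051.15 m / 7.52815 m/s = 670.968 s
670.968 s ÷ (86400 s/day) = 0.00776583 day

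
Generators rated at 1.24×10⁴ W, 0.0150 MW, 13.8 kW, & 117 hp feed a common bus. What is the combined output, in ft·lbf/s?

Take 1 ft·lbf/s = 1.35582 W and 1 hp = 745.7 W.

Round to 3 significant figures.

1.24×10⁴ W (already W)
0.0150 MW × 1000000 = 15000 W
13.8 kW × 1000 = 13800 W
117 hp × 745.7 = 87246.9 W
Total: 12400 + 15000 + 13800 + 87246.9 = 128447 W
In ft·lbf/s: 128447 / 1.35582 = 94737.5 ft·lbf/s

9.47×10⁴ ft·lbf/s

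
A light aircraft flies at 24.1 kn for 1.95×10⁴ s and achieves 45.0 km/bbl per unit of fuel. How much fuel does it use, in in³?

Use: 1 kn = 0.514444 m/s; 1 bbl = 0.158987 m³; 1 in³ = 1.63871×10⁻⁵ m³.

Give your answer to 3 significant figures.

5.21×10⁴ in³

24.1 kn → 12.3981 m/s
d = v × t = 12.3981 × 19500 = 241763 m
45.0 km/bbl → 283042 m/m³
V = d / (distance per unit fuel) = 241763 / 283042 = 0.854159 m³
In in³: 0.854159 / 1.63871×10⁻⁵ = 52123.9 in³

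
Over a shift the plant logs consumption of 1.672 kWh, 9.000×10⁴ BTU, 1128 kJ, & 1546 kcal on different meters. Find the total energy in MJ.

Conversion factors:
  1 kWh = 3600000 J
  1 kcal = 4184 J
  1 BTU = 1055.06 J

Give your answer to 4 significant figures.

1.672 kWh × 3600000 = 6.0192×10⁶ J
9.000×10⁴ BTU × 1055.06 = 9.49554×10⁷ J
1128 kJ × 1000 = 1.128×10⁶ J
1546 kcal × 4184 = 6.46846×10⁶ J
Combined: 6.0192×10⁶ + 9.49554×10⁷ + 1.128×10⁶ + 6.46846×10⁶ = 1.08571×10⁸ J
In MJ: 1.08571×10⁸ / 1000000 = 108.571 MJ

108.6 MJ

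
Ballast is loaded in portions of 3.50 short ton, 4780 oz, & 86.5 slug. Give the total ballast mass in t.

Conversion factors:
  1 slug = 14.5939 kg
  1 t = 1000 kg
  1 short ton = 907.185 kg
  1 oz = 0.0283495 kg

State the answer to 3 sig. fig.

4.57 t

3.50 short ton × 907.185 = 3175.15 kg
4780 oz × 0.0283495 = 135.511 kg
86.5 slug × 14.5939 = 1262.37 kg
Sum: 3175.15 + 135.511 + 1262.37 = 4573.03 kg
In t: 4573.03 / 1000 = 4.57303 t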